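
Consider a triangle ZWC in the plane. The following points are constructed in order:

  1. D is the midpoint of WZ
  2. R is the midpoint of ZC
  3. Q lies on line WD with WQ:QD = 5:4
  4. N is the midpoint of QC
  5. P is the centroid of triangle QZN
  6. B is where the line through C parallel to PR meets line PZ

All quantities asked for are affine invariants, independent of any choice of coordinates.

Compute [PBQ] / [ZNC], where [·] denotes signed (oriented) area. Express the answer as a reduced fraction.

Choose coordinates Z = (0, 0), W = (1, 0), C = (0, 1).
1. D is the midpoint of WZ ⇒ D = (1/2, 0)
2. R is the midpoint of ZC ⇒ R = (0, 1/2)
3. Q lies on line WD with WQ:QD = 5:4 ⇒ Q = (13/18, 0)
4. N is the midpoint of QC ⇒ N = (13/36, 1/2)
5. P is the centroid of triangle QZN ⇒ P = (13/36, 1/6)
6. B is where the line through C parallel to PR meets line PZ ⇒ B = (13/18, 1/3)
2·[PBQ] = -13/108, 2·[ZNC] = 13/36
[PBQ]:[ZNC] = -13/108:13/36 = -1/3

[PBQ]:[ZNC] = -1/3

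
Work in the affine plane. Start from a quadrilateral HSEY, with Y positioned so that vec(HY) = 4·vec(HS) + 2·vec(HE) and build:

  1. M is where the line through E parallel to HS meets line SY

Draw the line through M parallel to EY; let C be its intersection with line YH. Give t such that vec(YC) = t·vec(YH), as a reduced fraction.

Choose coordinates H = (0, 0), S = (1, 0), E = (0, 1), Y = (4, 2).
1. M is where the line through E parallel to HS meets line SY ⇒ M = (5/2, 1)
through M parallel to EY: direction (4, 1); meets YH at C = (3/2, 3/4)
C = Y + t·(H−Y) with t = 5/8

t = 5/8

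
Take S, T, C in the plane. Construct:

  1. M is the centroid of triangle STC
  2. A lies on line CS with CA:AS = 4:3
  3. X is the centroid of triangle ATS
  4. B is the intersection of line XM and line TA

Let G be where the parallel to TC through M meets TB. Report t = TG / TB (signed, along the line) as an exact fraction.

t = 7/8

Work in coordinates with S = (0, 0), T = (1, 0), C = (0, 1).
1. M is the centroid of triangle STC ⇒ M = (1/3, 1/3)
2. A lies on line CS with CA:AS = 4:3 ⇒ A = (0, 3/7)
3. X is the centroid of triangle ATS ⇒ X = (1/3, 1/7)
4. B is the intersection of line XM and line TA ⇒ B = (1/3, 2/7)
through M parallel to TC: direction (-1, 1); meets TB at G = (5/12, 1/4)
G = T + t·(B−T) with t = 7/8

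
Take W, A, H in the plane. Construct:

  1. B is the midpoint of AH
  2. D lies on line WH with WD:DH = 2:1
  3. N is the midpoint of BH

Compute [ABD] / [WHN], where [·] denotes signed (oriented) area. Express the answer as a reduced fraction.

[ABD]:[WHN] = -2/3

Choose coordinates W = (0, 0), A = (1, 0), H = (0, 1).
1. B is the midpoint of AH ⇒ B = (1/2, 1/2)
2. D lies on line WH with WD:DH = 2:1 ⇒ D = (0, 2/3)
3. N is the midpoint of BH ⇒ N = (1/4, 3/4)
2·[ABD] = 1/6, 2·[WHN] = -1/4
[ABD]:[WHN] = 1/6:-1/4 = -2/3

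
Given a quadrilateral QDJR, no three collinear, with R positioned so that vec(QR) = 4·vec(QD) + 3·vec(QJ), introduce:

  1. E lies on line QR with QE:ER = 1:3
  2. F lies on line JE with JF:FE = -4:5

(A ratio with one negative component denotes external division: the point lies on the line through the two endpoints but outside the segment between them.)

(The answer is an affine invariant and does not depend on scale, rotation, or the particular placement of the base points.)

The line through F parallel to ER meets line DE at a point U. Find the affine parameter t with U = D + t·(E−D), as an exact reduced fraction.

t = 23/3

Assign Q = (0, 0), D = (1, 0), J = (0, 1), R = (4, 3) — the answer is frame-independent, so this choice is without loss of generality.
1. E lies on line QR with QE:ER = 1:3 ⇒ E = (1, 3/4)
2. F lies on line JE with JF:FE = -4:5 ⇒ F = (-4, 2)
through F parallel to ER: direction (3, 9/4); meets DE at U = (1, 23/4)
U = D + t·(E−D) with t = 23/3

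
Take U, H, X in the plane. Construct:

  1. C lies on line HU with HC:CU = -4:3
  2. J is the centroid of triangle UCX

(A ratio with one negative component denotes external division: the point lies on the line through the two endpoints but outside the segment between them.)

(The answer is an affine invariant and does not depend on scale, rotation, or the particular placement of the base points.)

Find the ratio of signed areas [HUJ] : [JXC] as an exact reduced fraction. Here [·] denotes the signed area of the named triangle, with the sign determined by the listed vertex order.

Choose coordinates U = (0, 0), H = (1, 0), X = (0, 1).
1. C lies on line HU with HC:CU = -4:3 ⇒ C = (-3, 0)
2. J is the centroid of triangle UCX ⇒ J = (-1, 1/3)
2·[HUJ] = -1/3, 2·[JXC] = 1
[HUJ]:[JXC] = -1/3:1 = -1/3

[HUJ]:[JXC] = -1/3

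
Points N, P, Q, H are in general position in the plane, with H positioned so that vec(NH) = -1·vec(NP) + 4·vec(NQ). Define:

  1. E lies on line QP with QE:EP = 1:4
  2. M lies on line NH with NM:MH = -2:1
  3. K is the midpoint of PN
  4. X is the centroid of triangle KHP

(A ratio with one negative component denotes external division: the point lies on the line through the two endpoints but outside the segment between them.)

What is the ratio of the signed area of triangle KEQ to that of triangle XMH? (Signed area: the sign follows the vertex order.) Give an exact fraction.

Set N = (0, 0), P = (1, 0), Q = (0, 1), H = (-1, 4); any affine frame gives the same invariant.
1. E lies on line QP with QE:EP = 1:4 ⇒ E = (1/5, 4/5)
2. M lies on line NH with NM:MH = -2:1 ⇒ M = (-2, 8)
3. K is the midpoint of PN ⇒ K = (1/2, 0)
4. X is the centroid of triangle KHP ⇒ X = (1/6, 4/3)
2·[KEQ] = 1/10, 2·[XMH] = 2
[KEQ]:[XMH] = 1/10:2 = 1/20

[KEQ]:[XMH] = 1/20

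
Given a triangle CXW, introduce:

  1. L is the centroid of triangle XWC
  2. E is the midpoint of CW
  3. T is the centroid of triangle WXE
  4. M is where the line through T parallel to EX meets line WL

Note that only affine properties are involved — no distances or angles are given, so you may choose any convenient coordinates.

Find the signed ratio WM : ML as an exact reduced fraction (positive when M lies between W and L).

Set C = (0, 0), X = (1, 0), W = (0, 1); any affine frame gives the same invariant.
1. L is the centroid of triangle XWC ⇒ L = (1/3, 1/3)
2. E is the midpoint of CW ⇒ E = (0, 1/2)
3. T is the centroid of triangle WXE ⇒ T = (1/3, 1/2)
4. M is where the line through T parallel to EX meets line WL ⇒ M = (2/9, 5/9)
M = W + t·(L−W) with t = 2/3, so WM:ML = t:(1−t) = 2/3:1/3

WM:ML = 2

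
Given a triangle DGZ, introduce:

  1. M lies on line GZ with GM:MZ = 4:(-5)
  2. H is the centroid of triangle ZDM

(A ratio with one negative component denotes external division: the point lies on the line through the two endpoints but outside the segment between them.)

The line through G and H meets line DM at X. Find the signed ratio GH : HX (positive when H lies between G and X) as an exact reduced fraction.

GH:HX = 7/5

Choose coordinates D = (0, 0), G = (1, 0), Z = (0, 1).
1. M lies on line GZ with GM:MZ = 4:(-5) ⇒ M = (5, -4)
2. H is the centroid of triangle ZDM ⇒ H = (5/3, -1)
line GH meets DM at X = (15/7, -12/7)
H = G + t·(X−G) with t = 7/12, so GH:HX = 7/12:5/12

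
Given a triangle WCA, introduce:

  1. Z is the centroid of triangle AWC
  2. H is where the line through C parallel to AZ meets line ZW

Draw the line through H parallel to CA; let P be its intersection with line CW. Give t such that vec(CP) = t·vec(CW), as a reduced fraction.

Set W = (0, 0), C = (1, 0), A = (0, 1); any affine frame gives the same invariant.
1. Z is the centroid of triangle AWC ⇒ Z = (1/3, 1/3)
2. H is where the line through C parallel to AZ meets line ZW ⇒ H = (2/3, 2/3)
through H parallel to CA: direction (-1, 1); meets CW at P = (4/3, 0)
P = C + t·(W−C) with t = -1/3

t = -1/3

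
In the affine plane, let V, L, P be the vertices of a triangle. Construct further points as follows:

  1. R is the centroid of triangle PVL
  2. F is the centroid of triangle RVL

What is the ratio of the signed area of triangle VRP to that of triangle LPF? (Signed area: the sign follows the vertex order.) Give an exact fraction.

[VRP]:[LPF] = 3/4

Set V = (0, 0), L = (1, 0), P = (0, 1); any affine frame gives the same invariant.
1. R is the centroid of triangle PVL ⇒ R = (1/3, 1/3)
2. F is the centroid of triangle RVL ⇒ F = (4/9, 1/9)
2·[VRP] = 1/3, 2·[LPF] = 4/9
[VRP]:[LPF] = 1/3:4/9 = 3/4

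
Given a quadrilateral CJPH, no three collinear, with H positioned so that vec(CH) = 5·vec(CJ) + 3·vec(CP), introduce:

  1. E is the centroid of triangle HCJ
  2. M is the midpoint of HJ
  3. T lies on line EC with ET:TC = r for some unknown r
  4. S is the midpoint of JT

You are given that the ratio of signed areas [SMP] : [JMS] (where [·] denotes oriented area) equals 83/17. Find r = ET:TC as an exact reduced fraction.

r = 5/2

Work in coordinates with C = (0, 0), J = (1, 0), P = (0, 1), H = (5, 3).
1. E is the centroid of triangle HCJ ⇒ E = (2, 1)
2. M is the midpoint of HJ ⇒ M = (3, 3/2)
3. With ET:TC = r, write λ = r/(r+1) so T = E + λ·(C−E); T is affine-linear in λ
4. S is the midpoint of JT ⇒ S is an affine combination of earlier points and hence also affine-linear in λ
Every point depending on T is an affine combination of T and λ-independent points, so each such coordinate is linear in λ; the λ² term in each signed area is a multiple of (C−E)×(C−E) = 0, so 2·[SMP] and 2·[JMS] are each linear in λ. Evaluating at λ=0 and λ=1:
  2·[SMP] = λ + 9/4,   2·[JMS] = 1/2·λ + 1/4
So [SMP]:[JMS] = (λ + 9/4) / (1/2·λ + 1/4). Setting this equal to 83/17:
  λ + 9/4 = 83/17·(1/2·λ + 1/4)  ⇒  λ = 5/7
Then r = λ/(1−λ) = (5/7)/(2/7) = 5/2. Check: with r = 5/2, T = (4/7, 2/7) and [SMP]:[JMS] = 83/17 as required.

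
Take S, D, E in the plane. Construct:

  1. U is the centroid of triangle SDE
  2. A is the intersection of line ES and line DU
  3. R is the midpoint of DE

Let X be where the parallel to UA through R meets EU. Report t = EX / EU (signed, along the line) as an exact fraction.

Assign S = (0, 0), D = (1, 0), E = (0, 1) — the answer is frame-independent, so this choice is without loss of generality.
1. U is the centroid of triangle SDE ⇒ U = (1/3, 1/3)
2. A is the intersection of line ES and line DU ⇒ A = (0, 1/2)
3. R is the midpoint of DE ⇒ R = (1/2, 1/2)
through R parallel to UA: direction (-1/3, 1/6); meets EU at X = (1/6, 2/3)
X = E + t·(U−E) with t = 1/2

t = 1/2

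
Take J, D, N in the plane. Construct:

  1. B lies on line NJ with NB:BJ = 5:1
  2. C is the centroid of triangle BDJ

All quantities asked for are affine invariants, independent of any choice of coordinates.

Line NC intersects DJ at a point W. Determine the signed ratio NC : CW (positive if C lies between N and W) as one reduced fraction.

NC:CW = 17

Set J = (0, 0), D = (1, 0), N = (0, 1); any affine frame gives the same invariant.
1. B lies on line NJ with NB:BJ = 5:1 ⇒ B = (0, 1/6)
2. C is the centroid of triangle BDJ ⇒ C = (1/3, 1/18)
line NC meets DJ at W = (6/17, 0)
C = N + t·(W−N) with t = 17/18, so NC:CW = 17/18:1/18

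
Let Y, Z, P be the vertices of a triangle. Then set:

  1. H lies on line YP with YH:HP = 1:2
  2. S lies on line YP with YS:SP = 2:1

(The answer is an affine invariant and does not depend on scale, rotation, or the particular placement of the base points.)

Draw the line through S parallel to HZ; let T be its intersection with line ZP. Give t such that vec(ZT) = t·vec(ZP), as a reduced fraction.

Choose coordinates Y = (0, 0), Z = (1, 0), P = (0, 1).
1. H lies on line YP with YH:HP = 1:2 ⇒ H = (0, 1/3)
2. S lies on line YP with YS:SP = 2:1 ⇒ S = (0, 2/3)
through S parallel to HZ: direction (1, -1/3); meets ZP at T = (1/2, 1/2)
T = Z + t·(P−Z) with t = 1/2

t = 1/2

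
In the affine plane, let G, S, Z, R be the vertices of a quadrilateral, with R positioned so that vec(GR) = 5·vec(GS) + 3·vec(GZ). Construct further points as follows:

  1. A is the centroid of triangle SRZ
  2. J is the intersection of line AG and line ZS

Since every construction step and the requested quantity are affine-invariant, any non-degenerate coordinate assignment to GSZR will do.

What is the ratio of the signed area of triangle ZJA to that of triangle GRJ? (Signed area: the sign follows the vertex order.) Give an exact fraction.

[ZJA]:[GRJ] = 7

Assign G = (0, 0), S = (1, 0), Z = (0, 1), R = (5, 3) — the answer is frame-independent, so this choice is without loss of generality.
1. A is the centroid of triangle SRZ ⇒ A = (2, 4/3)
2. J is the intersection of line AG and line ZS ⇒ J = (3/5, 2/5)
2·[ZJA] = 7/5, 2·[GRJ] = 1/5
[ZJA]:[GRJ] = 7/5:1/5 = 7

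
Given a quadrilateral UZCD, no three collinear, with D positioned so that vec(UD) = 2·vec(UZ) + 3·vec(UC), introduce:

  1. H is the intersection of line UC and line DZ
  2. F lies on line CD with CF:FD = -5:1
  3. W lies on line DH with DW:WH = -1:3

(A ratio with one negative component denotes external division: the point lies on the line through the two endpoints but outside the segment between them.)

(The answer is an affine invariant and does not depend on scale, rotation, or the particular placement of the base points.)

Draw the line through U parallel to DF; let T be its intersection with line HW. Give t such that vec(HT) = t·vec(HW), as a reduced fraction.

Assign U = (0, 0), Z = (1, 0), C = (0, 1), D = (2, 3) — the answer is frame-independent, so this choice is without loss of generality.
1. H is the intersection of line UC and line DZ ⇒ H = (0, -3)
2. F lies on line CD with CF:FD = -5:1 ⇒ F = (5/2, 7/2)
3. W lies on line DH with DW:WH = -1:3 ⇒ W = (3, 6)
through U parallel to DF: direction (1/2, 1/2); meets HW at T = (3/2, 3/2)
T = H + t·(W−H) with t = 1/2

t = 1/2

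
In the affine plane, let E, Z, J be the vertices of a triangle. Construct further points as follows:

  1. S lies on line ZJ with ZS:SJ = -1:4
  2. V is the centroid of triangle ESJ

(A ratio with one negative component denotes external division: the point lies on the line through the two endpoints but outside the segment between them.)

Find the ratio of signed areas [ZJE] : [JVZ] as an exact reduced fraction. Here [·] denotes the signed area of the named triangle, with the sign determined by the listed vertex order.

[ZJE]:[JVZ] = 3

Choose coordinates E = (0, 0), Z = (1, 0), J = (0, 1).
1. S lies on line ZJ with ZS:SJ = -1:4 ⇒ S = (4/3, -1/3)
2. V is the centroid of triangle ESJ ⇒ V = (4/9, 2/9)
2·[ZJE] = 1, 2·[JVZ] = 1/3
[ZJE]:[JVZ] = 1:1/3 = 3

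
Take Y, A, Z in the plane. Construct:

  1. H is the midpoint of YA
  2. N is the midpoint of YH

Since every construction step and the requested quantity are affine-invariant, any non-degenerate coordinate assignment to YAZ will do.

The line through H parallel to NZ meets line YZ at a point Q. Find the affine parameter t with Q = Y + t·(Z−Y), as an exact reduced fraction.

t = 2

Work in coordinates with Y = (0, 0), A = (1, 0), Z = (0, 1).
1. H is the midpoint of YA ⇒ H = (1/2, 0)
2. N is the midpoint of YH ⇒ N = (1/4, 0)
through H parallel to NZ: direction (-1/4, 1); meets YZ at Q = (0, 2)
Q = Y + t·(Z−Y) with t = 2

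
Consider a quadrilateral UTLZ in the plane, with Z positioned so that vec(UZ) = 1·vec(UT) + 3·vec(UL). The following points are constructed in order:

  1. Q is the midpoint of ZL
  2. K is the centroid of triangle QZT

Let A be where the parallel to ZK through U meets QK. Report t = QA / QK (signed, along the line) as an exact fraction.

t = -2/3

Set U = (0, 0), T = (1, 0), L = (0, 1), Z = (1, 3); any affine frame gives the same invariant.
1. Q is the midpoint of ZL ⇒ Q = (1/2, 2)
2. K is the centroid of triangle QZT ⇒ K = (5/6, 5/3)
through U parallel to ZK: direction (-1/6, -4/3); meets QK at A = (5/18, 20/9)
A = Q + t·(K−Q) with t = -2/3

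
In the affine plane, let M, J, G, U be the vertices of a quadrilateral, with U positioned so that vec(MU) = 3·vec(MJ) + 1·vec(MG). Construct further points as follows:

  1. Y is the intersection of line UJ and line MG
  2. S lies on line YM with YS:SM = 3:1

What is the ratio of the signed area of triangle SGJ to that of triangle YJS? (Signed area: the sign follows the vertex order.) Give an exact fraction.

Assign M = (0, 0), J = (1, 0), G = (0, 1), U = (3, 1) — the answer is frame-independent, so this choice is without loss of generality.
1. Y is the intersection of line UJ and line MG ⇒ Y = (0, -1/2)
2. S lies on line YM with YS:SM = 3:1 ⇒ S = (0, -1/8)
2·[SGJ] = -9/8, 2·[YJS] = 3/8
[SGJ]:[YJS] = -9/8:3/8 = -3

[SGJ]:[YJS] = -3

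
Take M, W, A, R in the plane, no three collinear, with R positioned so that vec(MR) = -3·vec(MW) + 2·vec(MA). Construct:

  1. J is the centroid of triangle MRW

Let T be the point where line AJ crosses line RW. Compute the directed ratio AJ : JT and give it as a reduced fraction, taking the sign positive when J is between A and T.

Assign M = (0, 0), W = (1, 0), A = (0, 1), R = (-3, 2) — the answer is frame-independent, so this choice is without loss of generality.
1. J is the centroid of triangle MRW ⇒ J = (-2/3, 2/3)
line AJ meets RW at T = (-1/2, 3/4)
J = A + t·(T−A) with t = 4/3, so AJ:JT = 4/3:-1/3

AJ:JT = -4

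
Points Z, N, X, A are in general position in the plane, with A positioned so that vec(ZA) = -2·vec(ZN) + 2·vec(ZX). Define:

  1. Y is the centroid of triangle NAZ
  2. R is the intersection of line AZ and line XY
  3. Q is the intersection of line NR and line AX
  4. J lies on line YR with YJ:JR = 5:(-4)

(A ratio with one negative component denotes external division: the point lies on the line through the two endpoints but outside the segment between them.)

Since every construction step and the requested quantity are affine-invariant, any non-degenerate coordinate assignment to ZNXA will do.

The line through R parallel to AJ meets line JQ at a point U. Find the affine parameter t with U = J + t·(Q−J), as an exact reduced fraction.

t = 4/21

Assign Z = (0, 0), N = (1, 0), X = (0, 1), A = (-2, 2) — the answer is frame-independent, so this choice is without loss of generality.
1. Y is the centroid of triangle NAZ ⇒ Y = (-1/3, 2/3)
2. R is the intersection of line AZ and line XY ⇒ R = (-1/2, 1/2)
3. Q is the intersection of line NR and line AX ⇒ Q = (4, -1)
4. J lies on line YR with YJ:JR = 5:(-4) ⇒ J = (-7/6, -1/6)
through R parallel to AJ: direction (5/6, -13/6); meets JQ at U = (-23/126, -41/126)
U = J + t·(Q−J) with t = 4/21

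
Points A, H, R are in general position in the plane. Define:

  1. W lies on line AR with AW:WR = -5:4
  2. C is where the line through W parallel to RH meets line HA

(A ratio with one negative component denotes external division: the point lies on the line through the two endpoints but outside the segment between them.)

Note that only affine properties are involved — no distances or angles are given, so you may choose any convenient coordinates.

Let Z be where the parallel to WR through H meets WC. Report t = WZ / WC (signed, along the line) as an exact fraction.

t = 1/5

Assign A = (0, 0), H = (1, 0), R = (0, 1) — the answer is frame-independent, so this choice is without loss of generality.
1. W lies on line AR with AW:WR = -5:4 ⇒ W = (0, 5)
2. C is where the line through W parallel to RH meets line HA ⇒ C = (5, 0)
through H parallel to WR: direction (0, -4); meets WC at Z = (1, 4)
Z = W + t·(C−W) with t = 1/5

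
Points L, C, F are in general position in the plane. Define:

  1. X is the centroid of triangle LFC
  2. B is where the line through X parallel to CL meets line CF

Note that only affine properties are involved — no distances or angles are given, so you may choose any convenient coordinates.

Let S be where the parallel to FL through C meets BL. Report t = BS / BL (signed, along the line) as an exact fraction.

Choose coordinates L = (0, 0), C = (1, 0), F = (0, 1).
1. X is the centroid of triangle LFC ⇒ X = (1/3, 1/3)
2. B is where the line through X parallel to CL meets line CF ⇒ B = (2/3, 1/3)
through C parallel to FL: direction (0, -1); meets BL at S = (1, 1/2)
S = B + t·(L−B) with t = -1/2

t = -1/2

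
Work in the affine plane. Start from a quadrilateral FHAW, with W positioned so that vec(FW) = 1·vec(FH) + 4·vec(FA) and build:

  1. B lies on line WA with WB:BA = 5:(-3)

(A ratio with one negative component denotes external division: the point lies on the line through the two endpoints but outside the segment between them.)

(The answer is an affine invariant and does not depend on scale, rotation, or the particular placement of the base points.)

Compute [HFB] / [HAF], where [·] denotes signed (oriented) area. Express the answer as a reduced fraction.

Choose coordinates F = (0, 0), H = (1, 0), A = (0, 1), W = (1, 4).
1. B lies on line WA with WB:BA = 5:(-3) ⇒ B = (-3/2, -7/2)
2·[HFB] = 7/2, 2·[HAF] = 1
[HFB]:[HAF] = 7/2:1 = 7/2

[HFB]:[HAF] = 7/2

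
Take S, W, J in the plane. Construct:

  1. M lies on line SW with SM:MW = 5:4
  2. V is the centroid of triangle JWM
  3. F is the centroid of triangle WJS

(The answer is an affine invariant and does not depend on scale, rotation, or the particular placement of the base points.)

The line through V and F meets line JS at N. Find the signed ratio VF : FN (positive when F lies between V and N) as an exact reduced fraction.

VF:FN = 5/9

Choose coordinates S = (0, 0), W = (1, 0), J = (0, 1).
1. M lies on line SW with SM:MW = 5:4 ⇒ M = (5/9, 0)
2. V is the centroid of triangle JWM ⇒ V = (14/27, 1/3)
3. F is the centroid of triangle WJS ⇒ F = (1/3, 1/3)
line VF meets JS at N = (0, 1/3)
F = V + t·(N−V) with t = 5/14, so VF:FN = 5/14:9/14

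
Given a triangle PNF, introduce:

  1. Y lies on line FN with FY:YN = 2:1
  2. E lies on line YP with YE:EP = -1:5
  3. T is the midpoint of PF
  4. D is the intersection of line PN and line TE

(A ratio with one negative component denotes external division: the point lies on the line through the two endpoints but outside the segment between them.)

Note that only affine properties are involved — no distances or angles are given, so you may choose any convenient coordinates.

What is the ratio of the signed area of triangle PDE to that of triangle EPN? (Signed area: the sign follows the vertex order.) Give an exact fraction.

[PDE]:[EPN] = 5

Set P = (0, 0), N = (1, 0), F = (0, 1); any affine frame gives the same invariant.
1. Y lies on line FN with FY:YN = 2:1 ⇒ Y = (2/3, 1/3)
2. E lies on line YP with YE:EP = -1:5 ⇒ E = (5/6, 5/12)
3. T is the midpoint of PF ⇒ T = (0, 1/2)
4. D is the intersection of line PN and line TE ⇒ D = (5, 0)
2·[PDE] = 25/12, 2·[EPN] = 5/12
[PDE]:[EPN] = 25/12:5/12 = 5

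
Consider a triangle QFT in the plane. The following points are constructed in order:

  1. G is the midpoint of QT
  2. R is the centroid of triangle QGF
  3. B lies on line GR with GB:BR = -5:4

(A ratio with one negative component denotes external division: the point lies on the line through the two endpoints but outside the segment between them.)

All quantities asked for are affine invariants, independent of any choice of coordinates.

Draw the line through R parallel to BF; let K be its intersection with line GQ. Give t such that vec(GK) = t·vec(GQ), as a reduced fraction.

Set Q = (0, 0), F = (1, 0), T = (0, 1); any affine frame gives the same invariant.
1. G is the midpoint of QT ⇒ G = (0, 1/2)
2. R is the centroid of triangle QGF ⇒ R = (1/3, 1/6)
3. B lies on line GR with GB:BR = -5:4 ⇒ B = (5/3, -7/6)
through R parallel to BF: direction (-2/3, 7/6); meets GQ at K = (0, 3/4)
K = G + t·(Q−G) with t = -1/2

t = -1/2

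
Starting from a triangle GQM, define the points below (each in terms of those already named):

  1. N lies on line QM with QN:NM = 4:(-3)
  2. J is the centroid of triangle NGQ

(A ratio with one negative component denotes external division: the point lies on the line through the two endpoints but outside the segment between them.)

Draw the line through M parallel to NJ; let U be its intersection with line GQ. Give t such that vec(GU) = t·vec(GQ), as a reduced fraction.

Set G = (0, 0), Q = (1, 0), M = (0, 1); any affine frame gives the same invariant.
1. N lies on line QM with QN:NM = 4:(-3) ⇒ N = (-3, 4)
2. J is the centroid of triangle NGQ ⇒ J = (-2/3, 4/3)
through M parallel to NJ: direction (7/3, -8/3); meets GQ at U = (7/8, 0)
U = G + t·(Q−G) with t = 7/8

t = 7/8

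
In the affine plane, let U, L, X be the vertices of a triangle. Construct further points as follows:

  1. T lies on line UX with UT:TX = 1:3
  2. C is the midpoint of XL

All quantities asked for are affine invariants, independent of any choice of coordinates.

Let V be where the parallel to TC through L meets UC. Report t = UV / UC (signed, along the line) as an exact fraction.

t = -2

Work in coordinates with U = (0, 0), L = (1, 0), X = (0, 1).
1. T lies on line UX with UT:TX = 1:3 ⇒ T = (0, 1/4)
2. C is the midpoint of XL ⇒ C = (1/2, 1/2)
through L parallel to TC: direction (1/2, 1/4); meets UC at V = (-1, -1)
V = U + t·(C−U) with t = -2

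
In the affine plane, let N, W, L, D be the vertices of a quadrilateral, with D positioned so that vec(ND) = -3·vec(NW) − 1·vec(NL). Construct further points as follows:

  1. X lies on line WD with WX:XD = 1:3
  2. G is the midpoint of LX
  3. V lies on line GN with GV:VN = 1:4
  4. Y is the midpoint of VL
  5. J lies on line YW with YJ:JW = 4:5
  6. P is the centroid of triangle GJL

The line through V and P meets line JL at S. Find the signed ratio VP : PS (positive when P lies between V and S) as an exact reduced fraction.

VP:PS = 59/25

Choose coordinates N = (0, 0), W = (1, 0), L = (0, 1), D = (-3, -1).
1. X lies on line WD with WX:XD = 1:3 ⇒ X = (0, -1/4)
2. G is the midpoint of LX ⇒ G = (0, 3/8)
3. V lies on line GN with GV:VN = 1:4 ⇒ V = (0, 3/10)
4. Y is the midpoint of VL ⇒ Y = (0, 13/20)
5. J lies on line YW with YJ:JW = 4:5 ⇒ J = (4/9, 13/36)
6. P is the centroid of triangle GJL ⇒ P = (4/27, 125/216)
line VP meets JL at S = (112/531, 370/531)
P = V + t·(S−V) with t = 59/84, so VP:PS = 59/84:25/84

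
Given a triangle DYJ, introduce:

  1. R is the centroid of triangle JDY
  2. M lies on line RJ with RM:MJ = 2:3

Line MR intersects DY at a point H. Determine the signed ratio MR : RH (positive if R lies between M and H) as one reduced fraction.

Set D = (0, 0), Y = (1, 0), J = (0, 1); any affine frame gives the same invariant.
1. R is the centroid of triangle JDY ⇒ R = (1/3, 1/3)
2. M lies on line RJ with RM:MJ = 2:3 ⇒ M = (1/5, 3/5)
line MR meets DY at H = (1/2, 0)
R = M + t·(H−M) with t = 4/9, so MR:RH = 4/9:5/9

MR:RH = 4/5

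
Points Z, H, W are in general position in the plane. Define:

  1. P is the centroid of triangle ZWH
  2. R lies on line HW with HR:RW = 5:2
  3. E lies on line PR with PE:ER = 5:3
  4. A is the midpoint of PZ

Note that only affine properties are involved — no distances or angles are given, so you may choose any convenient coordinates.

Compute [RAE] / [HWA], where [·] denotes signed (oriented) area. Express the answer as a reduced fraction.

Assign Z = (0, 0), H = (1, 0), W = (0, 1) — the answer is frame-independent, so this choice is without loss of generality.
1. P is the centroid of triangle ZWH ⇒ P = (1/3, 1/3)
2. R lies on line HW with HR:RW = 5:2 ⇒ R = (2/7, 5/7)
3. E lies on line PR with PE:ER = 5:3 ⇒ E = (17/56, 4/7)
4. A is the midpoint of PZ ⇒ A = (1/6, 1/6)
2·[RAE] = 3/112, 2·[HWA] = 2/3
[RAE]:[HWA] = 3/112:2/3 = 9/224

[RAE]:[HWA] = 9/224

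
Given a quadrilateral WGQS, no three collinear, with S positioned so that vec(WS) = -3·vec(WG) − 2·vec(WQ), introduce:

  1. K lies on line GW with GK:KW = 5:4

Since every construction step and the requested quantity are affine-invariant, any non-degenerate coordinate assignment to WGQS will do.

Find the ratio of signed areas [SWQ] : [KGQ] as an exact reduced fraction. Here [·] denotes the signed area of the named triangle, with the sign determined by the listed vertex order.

[SWQ]:[KGQ] = 27/5

Set W = (0, 0), G = (1, 0), Q = (0, 1), S = (-3, -2); any affine frame gives the same invariant.
1. K lies on line GW with GK:KW = 5:4 ⇒ K = (4/9, 0)
2·[SWQ] = 3, 2·[KGQ] = 5/9
[SWQ]:[KGQ] = 3:5/9 = 27/5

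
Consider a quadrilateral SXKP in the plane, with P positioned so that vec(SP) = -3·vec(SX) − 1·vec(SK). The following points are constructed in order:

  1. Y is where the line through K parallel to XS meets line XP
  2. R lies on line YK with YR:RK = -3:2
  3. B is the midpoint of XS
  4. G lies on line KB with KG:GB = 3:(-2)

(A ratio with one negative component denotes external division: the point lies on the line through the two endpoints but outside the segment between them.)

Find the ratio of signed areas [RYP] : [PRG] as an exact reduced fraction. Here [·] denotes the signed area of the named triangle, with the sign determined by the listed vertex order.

Choose coordinates S = (0, 0), X = (1, 0), K = (0, 1), P = (-3, -1).
1. Y is where the line through K parallel to XS meets line XP ⇒ Y = (5, 1)
2. R lies on line YK with YR:RK = -3:2 ⇒ R = (-10, 1)
3. B is the midpoint of XS ⇒ B = (1/2, 0)
4. G lies on line KB with KG:GB = 3:(-2) ⇒ G = (3/2, -2)
2·[RYP] = -30, 2·[PRG] = -2
[RYP]:[PRG] = -30:-2 = 15

[RYP]:[PRG] = 15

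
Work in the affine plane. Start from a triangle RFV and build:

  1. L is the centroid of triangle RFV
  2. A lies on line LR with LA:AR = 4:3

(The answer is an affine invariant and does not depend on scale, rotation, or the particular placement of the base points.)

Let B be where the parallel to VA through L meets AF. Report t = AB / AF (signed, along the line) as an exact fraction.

Set R = (0, 0), F = (1, 0), V = (0, 1); any affine frame gives the same invariant.
1. L is the centroid of triangle RFV ⇒ L = (1/3, 1/3)
2. A lies on line LR with LA:AR = 4:3 ⇒ A = (1/7, 1/7)
through L parallel to VA: direction (1/7, -6/7); meets AF at B = (13/35, 11/105)
B = A + t·(F−A) with t = 4/15

t = 4/15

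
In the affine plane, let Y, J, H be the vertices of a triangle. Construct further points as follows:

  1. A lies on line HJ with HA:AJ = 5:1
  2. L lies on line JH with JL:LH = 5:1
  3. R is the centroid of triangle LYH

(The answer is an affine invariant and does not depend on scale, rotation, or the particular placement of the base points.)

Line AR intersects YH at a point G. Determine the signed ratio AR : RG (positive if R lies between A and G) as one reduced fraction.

Assign Y = (0, 0), J = (1, 0), H = (0, 1) — the answer is frame-independent, so this choice is without loss of generality.
1. A lies on line HJ with HA:AJ = 5:1 ⇒ A = (5/6, 1/6)
2. L lies on line JH with JL:LH = 5:1 ⇒ L = (1/6, 5/6)
3. R is the centroid of triangle LYH ⇒ R = (1/18, 11/18)
line AR meets YH at G = (0, 9/14)
R = A + t·(G−A) with t = 14/15, so AR:RG = 14/15:1/15

AR:RG = 14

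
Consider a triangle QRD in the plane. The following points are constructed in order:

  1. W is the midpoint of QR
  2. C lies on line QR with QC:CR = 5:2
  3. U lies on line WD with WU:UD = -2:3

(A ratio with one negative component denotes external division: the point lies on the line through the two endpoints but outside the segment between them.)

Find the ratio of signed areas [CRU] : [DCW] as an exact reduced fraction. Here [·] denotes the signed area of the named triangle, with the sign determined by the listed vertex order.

[CRU]:[DCW] = 8/3

Choose coordinates Q = (0, 0), R = (1, 0), D = (0, 1).
1. W is the midpoint of QR ⇒ W = (1/2, 0)
2. C lies on line QR with QC:CR = 5:2 ⇒ C = (5/7, 0)
3. U lies on line WD with WU:UD = -2:3 ⇒ U = (3/2, -2)
2·[CRU] = -4/7, 2·[DCW] = -3/14
[CRU]:[DCW] = -4/7:-3/14 = 8/3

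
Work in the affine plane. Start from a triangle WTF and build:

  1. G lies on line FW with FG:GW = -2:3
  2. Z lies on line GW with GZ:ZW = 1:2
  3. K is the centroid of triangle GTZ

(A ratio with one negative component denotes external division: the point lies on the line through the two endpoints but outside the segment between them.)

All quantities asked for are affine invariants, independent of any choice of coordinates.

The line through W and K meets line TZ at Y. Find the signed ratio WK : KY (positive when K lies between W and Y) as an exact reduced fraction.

Assign W = (0, 0), T = (1, 0), F = (0, 1) — the answer is frame-independent, so this choice is without loss of generality.
1. G lies on line FW with FG:GW = -2:3 ⇒ G = (0, 3)
2. Z lies on line GW with GZ:ZW = 1:2 ⇒ Z = (0, 2)
3. K is the centroid of triangle GTZ ⇒ K = (1/3, 5/3)
line WK meets TZ at Y = (2/7, 10/7)
K = W + t·(Y−W) with t = 7/6, so WK:KY = 7/6:-1/6

WK:KY = -7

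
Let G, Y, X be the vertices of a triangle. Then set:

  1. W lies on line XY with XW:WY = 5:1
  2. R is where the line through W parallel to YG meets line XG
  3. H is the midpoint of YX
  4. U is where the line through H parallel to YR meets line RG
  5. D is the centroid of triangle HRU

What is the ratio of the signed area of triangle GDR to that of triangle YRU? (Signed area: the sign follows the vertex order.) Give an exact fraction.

[GDR]:[YRU] = -1/15

Choose coordinates G = (0, 0), Y = (1, 0), X = (0, 1).
1. W lies on line XY with XW:WY = 5:1 ⇒ W = (5/6, 1/6)
2. R is where the line through W parallel to YG meets line XG ⇒ R = (0, 1/6)
3. H is the midpoint of YX ⇒ H = (1/2, 1/2)
4. U is where the line through H parallel to YR meets line RG ⇒ U = (0, 7/12)
5. D is the centroid of triangle HRU ⇒ D = (1/6, 5/12)
2·[GDR] = 1/36, 2·[YRU] = -5/12
[GDR]:[YRU] = 1/36:-5/12 = -1/15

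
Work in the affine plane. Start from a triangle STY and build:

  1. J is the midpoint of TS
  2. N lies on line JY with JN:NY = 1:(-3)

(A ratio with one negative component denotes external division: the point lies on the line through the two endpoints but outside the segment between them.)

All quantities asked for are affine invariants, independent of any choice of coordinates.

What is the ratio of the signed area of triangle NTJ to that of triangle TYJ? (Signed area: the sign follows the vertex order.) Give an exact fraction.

Set S = (0, 0), T = (1, 0), Y = (0, 1); any affine frame gives the same invariant.
1. J is the midpoint of TS ⇒ J = (1/2, 0)
2. N lies on line JY with JN:NY = 1:(-3) ⇒ N = (3/4, -1/2)
2·[NTJ] = 1/4, 2·[TYJ] = 1/2
[NTJ]:[TYJ] = 1/4:1/2 = 1/2

[NTJ]:[TYJ] = 1/2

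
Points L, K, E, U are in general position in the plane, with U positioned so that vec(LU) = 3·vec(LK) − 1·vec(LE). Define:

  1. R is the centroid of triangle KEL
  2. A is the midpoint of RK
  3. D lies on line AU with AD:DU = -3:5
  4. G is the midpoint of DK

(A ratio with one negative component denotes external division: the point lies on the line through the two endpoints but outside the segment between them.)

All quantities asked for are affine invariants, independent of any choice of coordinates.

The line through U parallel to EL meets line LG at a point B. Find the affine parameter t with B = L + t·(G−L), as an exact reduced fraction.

t = -36/11

Assign L = (0, 0), K = (1, 0), E = (0, 1), U = (3, -1) — the answer is frame-independent, so this choice is without loss of generality.
1. R is the centroid of triangle KEL ⇒ R = (1/3, 1/3)
2. A is the midpoint of RK ⇒ A = (2/3, 1/6)
3. D lies on line AU with AD:DU = -3:5 ⇒ D = (-17/6, 23/12)
4. G is the midpoint of DK ⇒ G = (-11/12, 23/24)
through U parallel to EL: direction (0, -1); meets LG at B = (3, -69/22)
B = L + t·(G−L) with t = -36/11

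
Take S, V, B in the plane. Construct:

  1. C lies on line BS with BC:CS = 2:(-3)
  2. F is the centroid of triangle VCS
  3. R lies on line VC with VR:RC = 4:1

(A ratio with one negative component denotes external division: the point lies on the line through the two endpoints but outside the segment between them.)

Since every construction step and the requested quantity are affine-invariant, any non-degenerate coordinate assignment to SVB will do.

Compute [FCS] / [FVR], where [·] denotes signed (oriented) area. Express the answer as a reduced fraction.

[FCS]:[FVR] = 5/4

Set S = (0, 0), V = (1, 0), B = (0, 1); any affine frame gives the same invariant.
1. C lies on line BS with BC:CS = 2:(-3) ⇒ C = (0, 3)
2. F is the centroid of triangle VCS ⇒ F = (1/3, 1)
3. R lies on line VC with VR:RC = 4:1 ⇒ R = (1/5, 12/5)
2·[FCS] = 1, 2·[FVR] = 4/5
[FCS]:[FVR] = 1:4/5 = 5/4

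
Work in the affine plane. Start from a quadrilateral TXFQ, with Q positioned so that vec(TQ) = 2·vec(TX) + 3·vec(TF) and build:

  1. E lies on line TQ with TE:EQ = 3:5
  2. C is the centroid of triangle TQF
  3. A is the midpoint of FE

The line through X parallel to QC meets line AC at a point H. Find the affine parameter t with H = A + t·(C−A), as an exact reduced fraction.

t = 59/3

Assign T = (0, 0), X = (1, 0), F = (0, 1), Q = (2, 3) — the answer is frame-independent, so this choice is without loss of generality.
1. E lies on line TQ with TE:EQ = 3:5 ⇒ E = (3/4, 9/8)
2. C is the centroid of triangle TQF ⇒ C = (2/3, 4/3)
3. A is the midpoint of FE ⇒ A = (3/8, 17/16)
through X parallel to QC: direction (-4/3, -5/3); meets AC at H = (55/9, 115/18)
H = A + t·(C−A) with t = 59/3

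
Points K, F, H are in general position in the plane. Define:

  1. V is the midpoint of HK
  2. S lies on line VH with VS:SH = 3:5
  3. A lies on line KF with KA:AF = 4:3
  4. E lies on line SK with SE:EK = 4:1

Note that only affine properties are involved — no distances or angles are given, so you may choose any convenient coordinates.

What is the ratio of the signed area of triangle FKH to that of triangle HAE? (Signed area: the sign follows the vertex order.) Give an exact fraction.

[FKH]:[HAE] = 140/69

Assign K = (0, 0), F = (1, 0), H = (0, 1) — the answer is frame-independent, so this choice is without loss of generality.
1. V is the midpoint of HK ⇒ V = (0, 1/2)
2. S lies on line VH with VS:SH = 3:5 ⇒ S = (0, 11/16)
3. A lies on line KF with KA:AF = 4:3 ⇒ A = (4/7, 0)
4. E lies on line SK with SE:EK = 4:1 ⇒ E = (0, 11/80)
2·[FKH] = -1, 2·[HAE] = -69/140
[FKH]:[HAE] = -1:-69/140 = 140/69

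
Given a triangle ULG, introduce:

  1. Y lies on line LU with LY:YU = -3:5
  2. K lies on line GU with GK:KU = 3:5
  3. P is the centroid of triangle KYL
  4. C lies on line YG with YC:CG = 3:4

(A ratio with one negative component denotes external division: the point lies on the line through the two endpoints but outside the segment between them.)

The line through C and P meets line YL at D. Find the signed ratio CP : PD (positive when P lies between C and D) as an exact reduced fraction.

CP:PD = 37/35

Choose coordinates U = (0, 0), L = (1, 0), G = (0, 1).
1. Y lies on line LU with LY:YU = -3:5 ⇒ Y = (5/2, 0)
2. K lies on line GU with GK:KU = 3:5 ⇒ K = (0, 5/8)
3. P is the centroid of triangle KYL ⇒ P = (7/6, 5/24)
4. C lies on line YG with YC:CG = 3:4 ⇒ C = (10/7, 3/7)
line CP meets YL at D = (34/37, 0)
P = C + t·(D−C) with t = 37/72, so CP:PD = 37/72:35/72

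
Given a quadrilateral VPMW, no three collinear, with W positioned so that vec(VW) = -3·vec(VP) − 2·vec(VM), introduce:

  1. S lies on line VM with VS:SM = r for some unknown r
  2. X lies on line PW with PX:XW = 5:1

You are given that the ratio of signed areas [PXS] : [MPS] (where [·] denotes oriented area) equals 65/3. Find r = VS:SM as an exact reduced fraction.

Assign V = (0, 0), P = (1, 0), M = (0, 1), W = (-3, -2) — the answer is frame-independent, so this choice is without loss of generality.
1. With VS:SM = r, write λ = r/(r+1) so S = V + λ·(M−V); S is affine-linear in λ
2. X lies on line PW with PX:XW = 5:1 ⇒ X = (-7/3, -5/3)
Every point depending on S is an affine combination of S and λ-independent points, so each such coordinate is linear in λ; the λ² term in each signed area is a multiple of (M−V)×(M−V) = 0, so 2·[PXS] and 2·[MPS] are each linear in λ. Evaluating at λ=0 and λ=1:
  2·[PXS] = -10/3·λ − 5/3,   2·[MPS] = λ − 1
So [PXS]:[MPS] = (-10/3·λ − 5/3) / (λ − 1). Setting this equal to 65/3:
  -10/3·λ − 5/3 = 65/3·(λ − 1)  ⇒  λ = 4/5
Then r = λ/(1−λ) = (4/5)/(1/5) = 4. Check: with r = 4, S = (0, 4/5) and [PXS]:[MPS] = 65/3 as required.

r = 4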